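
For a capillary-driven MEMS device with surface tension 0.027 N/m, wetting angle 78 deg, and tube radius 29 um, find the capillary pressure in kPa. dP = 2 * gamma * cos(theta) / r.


Step 1: cos(78 deg) = 0.2079
Step 2: Convert r to m: r = 29e-6 m
Step 3: dP = 2 * 0.027 * 0.2079 / 29e-6 = 387.1 Pa
Step 4: Convert Pa to kPa (divide by 1000).
dP = 0.39 kPa


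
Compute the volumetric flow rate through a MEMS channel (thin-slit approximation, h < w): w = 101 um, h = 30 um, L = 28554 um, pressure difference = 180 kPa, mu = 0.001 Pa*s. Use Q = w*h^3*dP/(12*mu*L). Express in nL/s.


Step 1: Convert all dimensions to SI (meters).
w = 101e-6 m, h = 30e-6 m, L = 28554e-6 m, dP = 180e3 Pa
Step 2: Q = w * h^3 * dP / (12 * mu * L)
Q = 101e-6 * (30e-6)^3 * 180e3 / (12 * 0.001 * 28554e-6) = 1.43254885e-09 m^3/s
Step 3: Convert Q from m^3/s to nL/s (1 m^3 = 1e12 nL, so multiply by 1e12).
Q = 1432.549 nL/s


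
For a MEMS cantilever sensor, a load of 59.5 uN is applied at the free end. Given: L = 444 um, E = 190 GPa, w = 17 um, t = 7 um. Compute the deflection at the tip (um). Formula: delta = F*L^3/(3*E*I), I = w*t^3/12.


Step 1: Calculate the second moment of area.
I = w * t^3 / 12 = 17 * 7^3 / 12 = 485.9167 um^4
Step 2: Convert E to consistent units (1 GPa = 1000 uN/um^2).
E = 190 GPa = 190000 uN/um^2
Step 3: Calculate tip deflection.
delta = F * L^3 / (3 * E * I)
delta = 59.5 * 444^3 / (3 * 190000 * 485.9167)
delta = 18.8031 um


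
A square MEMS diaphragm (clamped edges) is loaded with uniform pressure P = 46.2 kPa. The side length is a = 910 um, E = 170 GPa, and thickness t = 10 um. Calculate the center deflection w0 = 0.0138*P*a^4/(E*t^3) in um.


Step 1: Convert pressure to compatible units (E is in GPa, so P in GPa).
P = 46.2 kPa = 46.2e-6 GPa
Step 2: Compute numerator: 0.0138 * P * a^4.
a^4 = 910^4 = 685749610000
numerator = 0.0138 * 46.2e-6 * 685749610000 = 4.372065e+05
Step 3: Compute denominator: E * t^3 = 170 * 10^3 = 170000
Step 4: w0 = numerator / denominator = 4.372065e+05 / 170000 = 2.5718 um


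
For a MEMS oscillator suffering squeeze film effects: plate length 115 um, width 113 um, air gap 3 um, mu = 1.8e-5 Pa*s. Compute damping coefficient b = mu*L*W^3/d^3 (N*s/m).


Step 1: Convert to SI.
L = 115e-6 m, W = 113e-6 m, d = 3e-6 m
Step 2: W^3 = (113e-6)^3 = 1.44e-12 m^3
Step 3: d^3 = (3e-6)^3 = 2.70e-17 m^3
Step 4: b = 1.8e-5 * 115e-6 * 1.44e-12 / 2.70e-17
b = 1.11e-04 N*s/m


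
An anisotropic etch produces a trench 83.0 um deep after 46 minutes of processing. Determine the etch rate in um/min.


Step 1: Etch rate = depth / time
Step 2: rate = 83.0 / 46
rate = 1.804 um/min


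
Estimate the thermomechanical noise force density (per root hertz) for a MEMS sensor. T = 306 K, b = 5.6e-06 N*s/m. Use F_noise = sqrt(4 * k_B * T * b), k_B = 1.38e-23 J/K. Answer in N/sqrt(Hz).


Step 1: Compute 4 * k_B * T * b
= 4 * 1.38e-23 * 306 * 5.6e-06
= 9.4591e-26 N^2/Hz
Step 2: F_noise = sqrt(9.4591e-26)
F_noise = 3.08e-13 N/sqrt(Hz)


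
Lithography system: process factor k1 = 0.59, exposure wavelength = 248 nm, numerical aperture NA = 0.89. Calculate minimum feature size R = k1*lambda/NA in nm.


Step 1: Identify values: k1 = 0.59, lambda = 248 nm, NA = 0.89
Step 2: R = k1 * lambda / NA
R = 0.59 * 248 / 0.89
R = 164.4 nm


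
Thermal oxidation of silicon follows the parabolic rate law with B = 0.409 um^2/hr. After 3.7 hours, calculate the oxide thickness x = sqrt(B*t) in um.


Step 1: Compute B*t = 0.409 * 3.7 = 1.5133
Step 2: x = sqrt(1.5133)
x = 1.23 um


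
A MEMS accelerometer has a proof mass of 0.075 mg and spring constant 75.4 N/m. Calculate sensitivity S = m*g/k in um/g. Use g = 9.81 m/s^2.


Step 1: Convert mass: m = 0.075 mg = 7.50e-08 kg
Step 2: S = m * g / k = 7.50e-08 * 9.81 / 75.4
Step 3: S = 9.76e-09 m/g
Step 4: Convert to um/g: S = 0.01 um/g


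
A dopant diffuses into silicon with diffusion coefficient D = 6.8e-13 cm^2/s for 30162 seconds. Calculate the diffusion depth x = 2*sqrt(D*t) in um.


Step 1: Compute D*t = 6.8e-13 * 30162 = 2.051016e-08 cm^2
Step 2: sqrt(D*t) = 1.43214e-04 cm
Step 3: x = 2 * 1.43214e-04 cm = 2.86428e-04 cm
Step 4: Convert to um (1 cm = 1e4 um): x = 2.864 um


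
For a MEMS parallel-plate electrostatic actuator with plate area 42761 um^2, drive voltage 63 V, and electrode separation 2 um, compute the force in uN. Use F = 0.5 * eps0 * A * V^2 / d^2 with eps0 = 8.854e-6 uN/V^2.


Step 1: Identify parameters.
eps0 = 8.854e-6 uN/V^2, A = 42761 um^2, V = 63 V, d = 2 um
Step 2: Compute V^2 = 63^2 = 3969
Step 3: Compute d^2 = 2^2 = 4
Step 4: F = 0.5 * 8.854e-6 * 42761 * 3969 / 4
F = 187.836 uN


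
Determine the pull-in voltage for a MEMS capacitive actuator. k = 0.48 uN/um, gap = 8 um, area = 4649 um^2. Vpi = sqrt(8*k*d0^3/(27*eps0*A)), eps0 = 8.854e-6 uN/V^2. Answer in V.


Step 1: Compute numerator: 8 * k * d0^3 = 8 * 0.48 * 8^3 = 1966.08
Step 2: Compute denominator: 27 * eps0 * A = 27 * 8.854e-6 * 4649 = 1.111381
Step 3: Vpi = sqrt(1966.08 / 1.111381)
Vpi = 42.06 V


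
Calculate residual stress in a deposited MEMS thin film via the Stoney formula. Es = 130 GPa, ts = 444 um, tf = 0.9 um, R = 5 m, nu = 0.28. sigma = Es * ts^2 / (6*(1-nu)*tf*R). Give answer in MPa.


Step 1: Compute numerator: Es * ts^2 = 130 * 444^2 = 25627680 (GPa*um^2)
Step 2: Compute denominator (R in um): 6*(1-nu)*tf*R = 6*0.72*0.9*5e6 = 19440000.0 (um^2)
Step 3: sigma (GPa) = 25627680 / 19440000.0 = 1.318296e+00 GPa
Step 4: Convert to MPa (x1000): sigma = 1318.3 MPa


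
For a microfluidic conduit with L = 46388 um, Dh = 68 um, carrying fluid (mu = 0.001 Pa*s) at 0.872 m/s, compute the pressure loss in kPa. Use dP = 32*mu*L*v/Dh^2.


Step 1: Convert to SI: L = 46388e-6 m, Dh = 68e-6 m
Step 2: dP = 32 * 0.001 * 46388e-6 * 0.872 / (68e-6)^2
Step 3: dP = 279933.12 Pa
Step 4: Convert to kPa: dP = 279.93 kPa


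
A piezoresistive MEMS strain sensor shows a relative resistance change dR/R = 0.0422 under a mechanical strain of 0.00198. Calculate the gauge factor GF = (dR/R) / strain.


Step 1: Identify values.
dR/R = 0.0422, strain = 0.00198
Step 2: GF = (dR/R) / strain = 0.0422 / 0.00198
GF = 21.3


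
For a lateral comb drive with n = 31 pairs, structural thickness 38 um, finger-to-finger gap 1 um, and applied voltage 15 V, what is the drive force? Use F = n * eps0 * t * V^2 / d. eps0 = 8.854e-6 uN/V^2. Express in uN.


Step 1: Parameters: n=31, eps0=8.854e-6 uN/V^2, t=38 um, V=15 V, d=1 um
Step 2: V^2 = 225
Step 3: F = 31 * 8.854e-6 * 38 * 225 / 1
F = 2.347 uN


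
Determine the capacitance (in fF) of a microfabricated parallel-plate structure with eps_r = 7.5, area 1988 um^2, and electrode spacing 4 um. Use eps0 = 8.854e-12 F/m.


Step 1: Convert area to m^2: A = 1988e-12 m^2
Step 2: Convert gap to m: d = 4e-6 m
Step 3: C = eps0 * eps_r * A / d
C = 8.854e-12 * 7.5 * 1988e-12 / 4e-6
Step 4: Convert to fF (multiply by 1e15).
C = 33.0 fF


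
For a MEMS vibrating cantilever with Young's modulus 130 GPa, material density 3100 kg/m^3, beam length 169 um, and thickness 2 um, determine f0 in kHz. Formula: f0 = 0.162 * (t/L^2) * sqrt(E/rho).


Step 1: Convert units to SI.
t_SI = 2e-6 m, L_SI = 169e-6 m
Step 2: Calculate sqrt(E/rho).
sqrt(130e9 / 3100) = 6475.76 m/s
Step 3: Compute f0.
f0 = 0.162 * 2e-6 / (169e-6)^2 * 6475.76 = 73461.9 Hz = 73.46 kHz


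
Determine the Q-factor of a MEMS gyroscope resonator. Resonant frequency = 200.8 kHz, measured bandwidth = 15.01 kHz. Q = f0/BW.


Step 1: Q = f0 / bandwidth
Step 2: Q = 200.8 / 15.01
Q = 13.4


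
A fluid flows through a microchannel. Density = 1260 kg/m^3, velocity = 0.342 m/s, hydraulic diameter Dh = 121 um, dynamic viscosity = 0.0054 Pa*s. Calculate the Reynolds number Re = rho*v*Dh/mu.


Step 1: Convert Dh to meters: Dh = 121e-6 m
Step 2: Re = rho * v * Dh / mu
Re = 1260 * 0.342 * 121e-6 / 0.0054
Re = 9.656


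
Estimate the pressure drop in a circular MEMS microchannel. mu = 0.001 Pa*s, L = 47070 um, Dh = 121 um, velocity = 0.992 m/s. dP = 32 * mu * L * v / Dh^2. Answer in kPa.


Step 1: Convert to SI: L = 47070e-6 m, Dh = 121e-6 m
Step 2: dP = 32 * 0.001 * 47070e-6 * 0.992 / (121e-6)^2
Step 3: dP = 102055.19 Pa
Step 4: Convert to kPa: dP = 102.06 kPa


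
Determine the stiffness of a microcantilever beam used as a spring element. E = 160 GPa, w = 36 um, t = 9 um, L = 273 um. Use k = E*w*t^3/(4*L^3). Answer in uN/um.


Step 1: Convert E to consistent units (1 GPa = 1000 uN/um^2).
E = 160 GPa = 160000 uN/um^2
Step 2: Compute t^3 = 9^3 = 729
Step 3: Compute L^3 = 273^3 = 20346417
Step 4: k = 160000 * 36 * 729 / (4 * 20346417)
k = 51.5943 uN/um


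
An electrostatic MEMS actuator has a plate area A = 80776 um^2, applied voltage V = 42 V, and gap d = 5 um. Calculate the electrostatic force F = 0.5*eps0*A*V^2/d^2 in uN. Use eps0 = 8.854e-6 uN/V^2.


Step 1: Identify parameters.
eps0 = 8.854e-6 uN/V^2, A = 80776 um^2, V = 42 V, d = 5 um
Step 2: Compute V^2 = 42^2 = 1764
Step 3: Compute d^2 = 5^2 = 25
Step 4: F = 0.5 * 8.854e-6 * 80776 * 1764 / 25
F = 25.232 uN


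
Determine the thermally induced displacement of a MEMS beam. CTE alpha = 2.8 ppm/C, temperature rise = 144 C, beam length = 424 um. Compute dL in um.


Step 1: Convert CTE: alpha = 2.8 ppm/C = 2.8e-6 /C
Step 2: dL = 2.8e-6 * 144 * 424
dL = 0.171 um


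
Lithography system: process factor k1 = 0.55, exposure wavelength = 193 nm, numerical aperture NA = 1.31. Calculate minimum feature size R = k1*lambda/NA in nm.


Step 1: Identify values: k1 = 0.55, lambda = 193 nm, NA = 1.31
Step 2: R = k1 * lambda / NA
R = 0.55 * 193 / 1.31
R = 81.0 nm


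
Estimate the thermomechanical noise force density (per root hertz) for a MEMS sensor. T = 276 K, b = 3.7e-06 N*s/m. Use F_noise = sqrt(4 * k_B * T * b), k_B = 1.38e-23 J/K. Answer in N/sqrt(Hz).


Step 1: Compute 4 * k_B * T * b
= 4 * 1.38e-23 * 276 * 3.7e-06
= 5.6370e-26 N^2/Hz
Step 2: F_noise = sqrt(5.6370e-26)
F_noise = 2.37e-13 N/sqrt(Hz)


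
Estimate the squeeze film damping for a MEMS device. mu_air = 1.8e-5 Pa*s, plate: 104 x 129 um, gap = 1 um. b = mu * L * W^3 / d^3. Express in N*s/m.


Step 1: Convert to SI.
L = 104e-6 m, W = 129e-6 m, d = 1e-6 m
Step 2: W^3 = (129e-6)^3 = 2.15e-12 m^3
Step 3: d^3 = (1e-6)^3 = 1.00e-18 m^3
Step 4: b = 1.8e-5 * 104e-6 * 2.15e-12 / 1.00e-18
b = 4.02e-03 N*s/m


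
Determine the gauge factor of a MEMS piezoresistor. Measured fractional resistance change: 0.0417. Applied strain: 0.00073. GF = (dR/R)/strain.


Step 1: Identify values.
dR/R = 0.0417, strain = 0.00073
Step 2: GF = (dR/R) / strain = 0.0417 / 0.00073
GF = 57.1


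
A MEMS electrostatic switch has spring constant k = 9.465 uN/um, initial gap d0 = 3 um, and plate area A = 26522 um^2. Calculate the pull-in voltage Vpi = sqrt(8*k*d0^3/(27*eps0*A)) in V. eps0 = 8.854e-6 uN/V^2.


Step 1: Compute numerator: 8 * k * d0^3 = 8 * 9.465 * 3^3 = 2044.44
Step 2: Compute denominator: 27 * eps0 * A = 27 * 8.854e-6 * 26522 = 6.340296
Step 3: Vpi = sqrt(2044.44 / 6.340296)
Vpi = 17.96 V


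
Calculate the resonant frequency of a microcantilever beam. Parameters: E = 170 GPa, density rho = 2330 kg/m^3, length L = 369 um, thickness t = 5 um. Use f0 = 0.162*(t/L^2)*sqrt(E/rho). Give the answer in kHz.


Step 1: Convert units to SI.
t_SI = 5e-6 m, L_SI = 369e-6 m
Step 2: Calculate sqrt(E/rho).
sqrt(170e9 / 2330) = 8541.74 m/s
Step 3: Compute f0.
f0 = 0.162 * 5e-6 / (369e-6)^2 * 8541.74 = 50813.4 Hz = 50.81 kHz


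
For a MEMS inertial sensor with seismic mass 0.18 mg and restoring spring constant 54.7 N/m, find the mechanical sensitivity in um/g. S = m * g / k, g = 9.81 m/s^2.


Step 1: Convert mass: m = 0.18 mg = 1.80e-07 kg
Step 2: S = m * g / k = 1.80e-07 * 9.81 / 54.7
Step 3: S = 3.23e-08 m/g
Step 4: Convert to um/g: S = 0.032 um/g


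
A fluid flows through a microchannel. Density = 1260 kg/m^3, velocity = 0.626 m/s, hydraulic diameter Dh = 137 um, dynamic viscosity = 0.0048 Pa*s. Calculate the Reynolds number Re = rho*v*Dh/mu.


Step 1: Convert Dh to meters: Dh = 137e-6 m
Step 2: Re = rho * v * Dh / mu
Re = 1260 * 0.626 * 137e-6 / 0.0048
Re = 22.513


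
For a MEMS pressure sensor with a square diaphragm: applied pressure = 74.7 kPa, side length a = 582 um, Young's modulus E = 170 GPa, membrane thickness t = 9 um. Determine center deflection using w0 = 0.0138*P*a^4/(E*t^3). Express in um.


Step 1: Convert pressure to compatible units (E is in GPa, so P in GPa).
P = 74.7 kPa = 74.7e-6 GPa
Step 2: Compute numerator: 0.0138 * P * a^4.
a^4 = 582^4 = 114733948176
numerator = 0.0138 * 74.7e-6 * 114733948176 = 1.18275e+05
Step 3: Compute denominator: E * t^3 = 170 * 9^3 = 123930
Step 4: w0 = numerator / denominator = 1.18275e+05 / 123930 = 0.9544 um


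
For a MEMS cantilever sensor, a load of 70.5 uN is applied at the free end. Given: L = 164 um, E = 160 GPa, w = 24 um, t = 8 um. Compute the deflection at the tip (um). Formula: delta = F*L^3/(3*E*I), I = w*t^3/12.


Step 1: Calculate the second moment of area.
I = w * t^3 / 12 = 24 * 8^3 / 12 = 1024.0 um^4
Step 2: Convert E to consistent units (1 GPa = 1000 uN/um^2).
E = 160 GPa = 160000 uN/um^2
Step 3: Calculate tip deflection.
delta = F * L^3 / (3 * E * I)
delta = 70.5 * 164^3 / (3 * 160000 * 1024.0)
delta = 0.6327 um


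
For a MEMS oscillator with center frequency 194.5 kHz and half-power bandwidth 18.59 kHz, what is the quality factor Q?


Step 1: Q = f0 / bandwidth
Step 2: Q = 194.5 / 18.59
Q = 10.5


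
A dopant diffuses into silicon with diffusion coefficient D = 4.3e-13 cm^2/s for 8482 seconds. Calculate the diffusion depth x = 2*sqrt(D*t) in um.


Step 1: Compute D*t = 4.3e-13 * 8482 = 3.64726e-09 cm^2
Step 2: sqrt(D*t) = 6.03925e-05 cm
Step 3: x = 2 * 6.03925e-05 cm = 1.20785e-04 cm
Step 4: Convert to um (1 cm = 1e4 um): x = 1.208 um


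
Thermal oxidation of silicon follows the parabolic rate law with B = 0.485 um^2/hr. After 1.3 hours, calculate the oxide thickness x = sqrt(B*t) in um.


Step 1: Compute B*t = 0.485 * 1.3 = 0.6305
Step 2: x = sqrt(0.6305)
x = 0.794 um


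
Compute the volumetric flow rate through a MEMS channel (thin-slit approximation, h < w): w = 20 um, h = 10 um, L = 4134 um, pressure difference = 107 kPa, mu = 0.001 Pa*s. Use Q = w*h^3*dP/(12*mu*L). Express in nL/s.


Step 1: Convert all dimensions to SI (meters).
w = 20e-6 m, h = 10e-6 m, L = 4134e-6 m, dP = 107e3 Pa
Step 2: Q = w * h^3 * dP / (12 * mu * L)
Q = 20e-6 * (10e-6)^3 * 107e3 / (12 * 0.001 * 4134e-6) = 4.31382e-11 m^3/s
Step 3: Convert Q from m^3/s to nL/s (1 m^3 = 1e12 nL, so multiply by 1e12).
Q = 43.138 nL/s


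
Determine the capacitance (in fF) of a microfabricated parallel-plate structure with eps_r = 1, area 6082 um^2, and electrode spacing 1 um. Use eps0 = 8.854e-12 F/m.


Step 1: Convert area to m^2: A = 6082e-12 m^2
Step 2: Convert gap to m: d = 1e-6 m
Step 3: C = eps0 * eps_r * A / d
C = 8.854e-12 * 1 * 6082e-12 / 1e-6
Step 4: Convert to fF (multiply by 1e15).
C = 53.85 fF


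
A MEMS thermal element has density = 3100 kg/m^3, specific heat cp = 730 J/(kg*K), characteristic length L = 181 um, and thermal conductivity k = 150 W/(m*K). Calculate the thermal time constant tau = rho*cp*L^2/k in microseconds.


Step 1: Convert L to m: L = 181e-6 m
Step 2: L^2 = (181e-6)^2 = 3.2761e-08 m^2
Step 3: tau = 3100 * 730 * 3.2761e-08 / 150 = 4.9425429e-04 s
Step 4: Convert to microseconds (multiply by 1e6).
tau = 494.254 us


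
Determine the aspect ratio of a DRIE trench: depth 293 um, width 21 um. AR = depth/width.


Step 1: AR = depth / width
Step 2: AR = 293 / 21
AR = 14.0


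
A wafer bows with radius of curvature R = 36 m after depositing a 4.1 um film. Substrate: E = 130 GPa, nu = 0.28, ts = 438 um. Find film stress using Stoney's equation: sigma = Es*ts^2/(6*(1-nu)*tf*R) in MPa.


Step 1: Compute numerator: Es * ts^2 = 130 * 438^2 = 24939720 (GPa*um^2)
Step 2: Compute denominator (R in um): 6*(1-nu)*tf*R = 6*0.72*4.1*36e6 = 637632000.0 (um^2)
Step 3: sigma (GPa) = 24939720 / 637632000.0 = 3.9113e-02 GPa
Step 4: Convert to MPa (x1000): sigma = 39.1 MPa


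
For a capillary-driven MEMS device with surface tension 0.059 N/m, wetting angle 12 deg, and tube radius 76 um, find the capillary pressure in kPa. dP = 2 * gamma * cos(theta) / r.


Step 1: cos(12 deg) = 0.9781
Step 2: Convert r to m: r = 76e-6 m
Step 3: dP = 2 * 0.059 * 0.9781 / 76e-6 = 1518.6 Pa
Step 4: Convert Pa to kPa (divide by 1000).
dP = 1.52 kPa


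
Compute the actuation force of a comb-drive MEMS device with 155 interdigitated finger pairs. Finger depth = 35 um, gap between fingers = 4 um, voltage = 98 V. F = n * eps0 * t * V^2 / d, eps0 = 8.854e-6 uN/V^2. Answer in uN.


Step 1: Parameters: n=155, eps0=8.854e-6 uN/V^2, t=35 um, V=98 V, d=4 um
Step 2: V^2 = 9604
Step 3: F = 155 * 8.854e-6 * 35 * 9604 / 4
F = 115.327 uN


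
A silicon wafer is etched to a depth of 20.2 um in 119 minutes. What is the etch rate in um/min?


Step 1: Etch rate = depth / time
Step 2: rate = 20.2 / 119
rate = 0.17 um/min


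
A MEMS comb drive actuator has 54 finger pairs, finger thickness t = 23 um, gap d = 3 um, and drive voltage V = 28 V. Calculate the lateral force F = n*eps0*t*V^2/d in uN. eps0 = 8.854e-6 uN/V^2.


Step 1: Parameters: n=54, eps0=8.854e-6 uN/V^2, t=23 um, V=28 V, d=3 um
Step 2: V^2 = 784
Step 3: F = 54 * 8.854e-6 * 23 * 784 / 3
F = 2.874 uN


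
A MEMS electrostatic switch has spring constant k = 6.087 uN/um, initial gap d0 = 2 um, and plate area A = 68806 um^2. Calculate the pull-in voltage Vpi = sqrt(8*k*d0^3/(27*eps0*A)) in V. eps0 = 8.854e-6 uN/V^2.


Step 1: Compute numerator: 8 * k * d0^3 = 8 * 6.087 * 2^3 = 389.568
Step 2: Compute denominator: 27 * eps0 * A = 27 * 8.854e-6 * 68806 = 16.448625
Step 3: Vpi = sqrt(389.568 / 16.448625)
Vpi = 4.87 V


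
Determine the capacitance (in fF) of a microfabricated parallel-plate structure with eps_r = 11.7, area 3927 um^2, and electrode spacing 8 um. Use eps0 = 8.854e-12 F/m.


Step 1: Convert area to m^2: A = 3927e-12 m^2
Step 2: Convert gap to m: d = 8e-6 m
Step 3: C = eps0 * eps_r * A / d
C = 8.854e-12 * 11.7 * 3927e-12 / 8e-6
Step 4: Convert to fF (multiply by 1e15).
C = 50.85 fF


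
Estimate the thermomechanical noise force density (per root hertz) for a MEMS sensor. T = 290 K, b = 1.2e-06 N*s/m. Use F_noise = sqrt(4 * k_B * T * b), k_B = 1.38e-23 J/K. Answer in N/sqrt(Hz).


Step 1: Compute 4 * k_B * T * b
= 4 * 1.38e-23 * 290 * 1.2e-06
= 1.9210e-26 N^2/Hz
Step 2: F_noise = sqrt(1.9210e-26)
F_noise = 1.39e-13 N/sqrt(Hz)


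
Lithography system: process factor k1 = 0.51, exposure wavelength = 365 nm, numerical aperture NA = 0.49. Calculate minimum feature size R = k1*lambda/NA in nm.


Step 1: Identify values: k1 = 0.51, lambda = 365 nm, NA = 0.49
Step 2: R = k1 * lambda / NA
R = 0.51 * 365 / 0.49
R = 379.9 nm


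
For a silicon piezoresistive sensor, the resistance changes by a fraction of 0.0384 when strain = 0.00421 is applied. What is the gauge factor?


Step 1: Identify values.
dR/R = 0.0384, strain = 0.00421
Step 2: GF = (dR/R) / strain = 0.0384 / 0.00421
GF = 9.1


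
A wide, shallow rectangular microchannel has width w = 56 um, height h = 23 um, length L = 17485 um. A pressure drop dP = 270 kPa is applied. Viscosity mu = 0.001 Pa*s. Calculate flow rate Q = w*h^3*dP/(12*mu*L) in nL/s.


Step 1: Convert all dimensions to SI (meters).
w = 56e-6 m, h = 23e-6 m, L = 17485e-6 m, dP = 270e3 Pa
Step 2: Q = w * h^3 * dP / (12 * mu * L)
Q = 56e-6 * (23e-6)^3 * 270e3 / (12 * 0.001 * 17485e-6) = 8.7677552e-10 m^3/s
Step 3: Convert Q from m^3/s to nL/s (1 m^3 = 1e12 nL, so multiply by 1e12).
Q = 876.776 nL/s


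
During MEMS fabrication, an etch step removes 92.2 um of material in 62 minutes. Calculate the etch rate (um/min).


Step 1: Etch rate = depth / time
Step 2: rate = 92.2 / 62
rate = 1.487 um/min


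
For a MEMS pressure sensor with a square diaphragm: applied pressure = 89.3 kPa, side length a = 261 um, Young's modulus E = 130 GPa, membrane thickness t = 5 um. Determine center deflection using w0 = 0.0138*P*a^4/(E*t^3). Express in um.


Step 1: Convert pressure to compatible units (E is in GPa, so P in GPa).
P = 89.3 kPa = 89.3e-6 GPa
Step 2: Compute numerator: 0.0138 * P * a^4.
a^4 = 261^4 = 4640470641
numerator = 0.0138 * 89.3e-6 * 4640470641 = 5.71864e+03
Step 3: Compute denominator: E * t^3 = 130 * 5^3 = 16250
Step 4: w0 = numerator / denominator = 5.71864e+03 / 16250 = 0.3519 um


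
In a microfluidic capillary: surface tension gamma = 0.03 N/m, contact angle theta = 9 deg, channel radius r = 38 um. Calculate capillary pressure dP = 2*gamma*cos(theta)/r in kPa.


Step 1: cos(9 deg) = 0.9877
Step 2: Convert r to m: r = 38e-6 m
Step 3: dP = 2 * 0.03 * 0.9877 / 38e-6 = 1559.5 Pa
Step 4: Convert Pa to kPa (divide by 1000).
dP = 1.56 kPa


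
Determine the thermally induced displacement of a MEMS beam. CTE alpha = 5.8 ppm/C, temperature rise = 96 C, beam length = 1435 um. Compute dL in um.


Step 1: Convert CTE: alpha = 5.8 ppm/C = 5.8e-6 /C
Step 2: dL = 5.8e-6 * 96 * 1435
dL = 0.799 um


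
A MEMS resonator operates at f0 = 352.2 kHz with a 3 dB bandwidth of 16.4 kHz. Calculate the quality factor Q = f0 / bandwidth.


Step 1: Q = f0 / bandwidth
Step 2: Q = 352.2 / 16.4
Q = 21.5


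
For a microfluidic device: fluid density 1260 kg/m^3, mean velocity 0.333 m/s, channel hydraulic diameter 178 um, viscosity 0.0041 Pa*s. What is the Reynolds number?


Step 1: Convert Dh to meters: Dh = 178e-6 m
Step 2: Re = rho * v * Dh / mu
Re = 1260 * 0.333 * 178e-6 / 0.0041
Re = 18.216


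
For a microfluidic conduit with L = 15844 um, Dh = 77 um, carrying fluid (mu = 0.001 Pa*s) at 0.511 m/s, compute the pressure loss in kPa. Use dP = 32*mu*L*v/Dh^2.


Step 1: Convert to SI: L = 15844e-6 m, Dh = 77e-6 m
Step 2: dP = 32 * 0.001 * 15844e-6 * 0.511 / (77e-6)^2
Step 3: dP = 43697.27 Pa
Step 4: Convert to kPa: dP = 43.7 kPa


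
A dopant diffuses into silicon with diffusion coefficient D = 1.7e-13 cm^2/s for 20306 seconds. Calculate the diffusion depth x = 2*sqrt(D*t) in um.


Step 1: Compute D*t = 1.7e-13 * 20306 = 3.45202e-09 cm^2
Step 2: sqrt(D*t) = 5.87539e-05 cm
Step 3: x = 2 * 5.87539e-05 cm = 1.175078e-04 cm
Step 4: Convert to um (1 cm = 1e4 um): x = 1.175 um


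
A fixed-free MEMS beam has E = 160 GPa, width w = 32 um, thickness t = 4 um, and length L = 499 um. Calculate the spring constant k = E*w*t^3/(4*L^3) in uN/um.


Step 1: Convert E to consistent units (1 GPa = 1000 uN/um^2).
E = 160 GPa = 160000 uN/um^2
Step 2: Compute t^3 = 4^3 = 64
Step 3: Compute L^3 = 499^3 = 124251499
Step 4: k = 160000 * 32 * 64 / (4 * 124251499)
k = 0.6593 uN/um


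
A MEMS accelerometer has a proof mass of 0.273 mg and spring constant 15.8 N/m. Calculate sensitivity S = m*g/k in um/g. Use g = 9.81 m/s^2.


Step 1: Convert mass: m = 0.273 mg = 2.73e-07 kg
Step 2: S = m * g / k = 2.73e-07 * 9.81 / 15.8
Step 3: S = 1.70e-07 m/g
Step 4: Convert to um/g: S = 0.17 um/g


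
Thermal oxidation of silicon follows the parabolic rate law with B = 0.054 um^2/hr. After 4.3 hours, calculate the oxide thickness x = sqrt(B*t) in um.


Step 1: Compute B*t = 0.054 * 4.3 = 0.2322
Step 2: x = sqrt(0.2322)
x = 0.482 um


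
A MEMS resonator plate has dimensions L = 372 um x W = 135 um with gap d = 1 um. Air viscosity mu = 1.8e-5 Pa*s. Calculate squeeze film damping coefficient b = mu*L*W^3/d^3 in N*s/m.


Step 1: Convert to SI.
L = 372e-6 m, W = 135e-6 m, d = 1e-6 m
Step 2: W^3 = (135e-6)^3 = 2.46e-12 m^3
Step 3: d^3 = (1e-6)^3 = 1.00e-18 m^3
Step 4: b = 1.8e-5 * 372e-6 * 2.46e-12 / 1.00e-18
b = 1.65e-02 N*s/m


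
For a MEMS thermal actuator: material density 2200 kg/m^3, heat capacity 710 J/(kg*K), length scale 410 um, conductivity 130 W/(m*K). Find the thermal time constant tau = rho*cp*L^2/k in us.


Step 1: Convert L to m: L = 410e-6 m
Step 2: L^2 = (410e-6)^2 = 1.681e-07 m^2
Step 3: tau = 2200 * 710 * 1.681e-07 / 130 = 2.01978615e-03 s
Step 4: Convert to microseconds (multiply by 1e6).
tau = 2019.786 us


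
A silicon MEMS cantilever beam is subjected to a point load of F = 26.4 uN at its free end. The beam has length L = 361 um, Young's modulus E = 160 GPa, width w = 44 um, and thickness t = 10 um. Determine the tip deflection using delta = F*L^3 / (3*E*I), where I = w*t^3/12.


Step 1: Calculate the second moment of area.
I = w * t^3 / 12 = 44 * 10^3 / 12 = 3666.6667 um^4
Step 2: Convert E to consistent units (1 GPa = 1000 uN/um^2).
E = 160 GPa = 160000 uN/um^2
Step 3: Calculate tip deflection.
delta = F * L^3 / (3 * E * I)
delta = 26.4 * 361^3 / (3 * 160000 * 3666.6667)
delta = 0.7057 um


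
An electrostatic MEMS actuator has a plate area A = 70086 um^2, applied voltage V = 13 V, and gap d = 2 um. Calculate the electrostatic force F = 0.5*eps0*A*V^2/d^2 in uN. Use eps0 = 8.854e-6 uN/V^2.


Step 1: Identify parameters.
eps0 = 8.854e-6 uN/V^2, A = 70086 um^2, V = 13 V, d = 2 um
Step 2: Compute V^2 = 13^2 = 169
Step 3: Compute d^2 = 2^2 = 4
Step 4: F = 0.5 * 8.854e-6 * 70086 * 169 / 4
F = 13.109 uN


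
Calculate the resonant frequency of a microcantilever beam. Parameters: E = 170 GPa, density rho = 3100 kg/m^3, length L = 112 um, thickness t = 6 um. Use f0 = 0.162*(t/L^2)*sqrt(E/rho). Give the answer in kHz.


Step 1: Convert units to SI.
t_SI = 6e-6 m, L_SI = 112e-6 m
Step 2: Calculate sqrt(E/rho).
sqrt(170e9 / 3100) = 7405.32 m/s
Step 3: Compute f0.
f0 = 0.162 * 6e-6 / (112e-6)^2 * 7405.32 = 573817.8 Hz = 573.82 kHz


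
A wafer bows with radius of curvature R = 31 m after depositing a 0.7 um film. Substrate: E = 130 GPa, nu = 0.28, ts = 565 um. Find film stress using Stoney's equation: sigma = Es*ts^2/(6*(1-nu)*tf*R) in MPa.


Step 1: Compute numerator: Es * ts^2 = 130 * 565^2 = 41499250 (GPa*um^2)
Step 2: Compute denominator (R in um): 6*(1-nu)*tf*R = 6*0.72*0.7*31e6 = 93744000.0 (um^2)
Step 3: sigma (GPa) = 41499250 / 93744000.0 = 4.42687e-01 GPa
Step 4: Convert to MPa (x1000): sigma = 442.7 MPa


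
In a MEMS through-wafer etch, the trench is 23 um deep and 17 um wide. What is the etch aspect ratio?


Step 1: AR = depth / width
Step 2: AR = 23 / 17
AR = 1.4


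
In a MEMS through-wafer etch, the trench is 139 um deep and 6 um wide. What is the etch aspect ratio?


Step 1: AR = depth / width
Step 2: AR = 139 / 6
AR = 23.2


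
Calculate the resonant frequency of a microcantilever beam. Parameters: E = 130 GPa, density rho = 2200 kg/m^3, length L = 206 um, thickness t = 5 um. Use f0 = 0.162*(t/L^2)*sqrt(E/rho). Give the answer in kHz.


Step 1: Convert units to SI.
t_SI = 5e-6 m, L_SI = 206e-6 m
Step 2: Calculate sqrt(E/rho).
sqrt(130e9 / 2200) = 7687.06 m/s
Step 3: Compute f0.
f0 = 0.162 * 5e-6 / (206e-6)^2 * 7687.06 = 146727.3 Hz = 146.73 kHz


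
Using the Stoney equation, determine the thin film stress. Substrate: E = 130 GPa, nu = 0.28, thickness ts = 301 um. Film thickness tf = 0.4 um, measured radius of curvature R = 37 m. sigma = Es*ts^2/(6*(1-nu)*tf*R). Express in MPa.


Step 1: Compute numerator: Es * ts^2 = 130 * 301^2 = 11778130 (GPa*um^2)
Step 2: Compute denominator (R in um): 6*(1-nu)*tf*R = 6*0.72*0.4*37e6 = 63936000.0 (um^2)
Step 3: sigma (GPa) = 11778130 / 63936000.0 = 1.84217e-01 GPa
Step 4: Convert to MPa (x1000): sigma = 184.2 MPa


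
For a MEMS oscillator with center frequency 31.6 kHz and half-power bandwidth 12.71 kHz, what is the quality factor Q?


Step 1: Q = f0 / bandwidth
Step 2: Q = 31.6 / 12.71
Q = 2.5


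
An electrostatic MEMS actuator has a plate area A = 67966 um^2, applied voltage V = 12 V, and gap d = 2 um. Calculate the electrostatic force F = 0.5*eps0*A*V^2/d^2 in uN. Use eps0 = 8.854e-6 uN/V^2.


Step 1: Identify parameters.
eps0 = 8.854e-6 uN/V^2, A = 67966 um^2, V = 12 V, d = 2 um
Step 2: Compute V^2 = 12^2 = 144
Step 3: Compute d^2 = 2^2 = 4
Step 4: F = 0.5 * 8.854e-6 * 67966 * 144 / 4
F = 10.832 uN


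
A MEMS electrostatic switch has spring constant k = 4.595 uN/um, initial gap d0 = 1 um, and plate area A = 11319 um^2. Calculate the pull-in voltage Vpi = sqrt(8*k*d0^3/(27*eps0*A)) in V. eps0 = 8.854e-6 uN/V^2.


Step 1: Compute numerator: 8 * k * d0^3 = 8 * 4.595 * 1^3 = 36.76
Step 2: Compute denominator: 27 * eps0 * A = 27 * 8.854e-6 * 11319 = 2.705898
Step 3: Vpi = sqrt(36.76 / 2.705898)
Vpi = 3.69 V


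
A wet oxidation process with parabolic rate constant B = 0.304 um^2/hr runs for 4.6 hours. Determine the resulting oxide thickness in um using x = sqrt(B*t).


Step 1: Compute B*t = 0.304 * 4.6 = 1.3984
Step 2: x = sqrt(1.3984)
x = 1.183 um


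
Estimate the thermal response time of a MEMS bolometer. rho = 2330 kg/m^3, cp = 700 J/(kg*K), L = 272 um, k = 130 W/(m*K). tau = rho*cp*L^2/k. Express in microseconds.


Step 1: Convert L to m: L = 272e-6 m
Step 2: L^2 = (272e-6)^2 = 7.3984e-08 m^2
Step 3: tau = 2330 * 700 * 7.3984e-08 / 130 = 9.2821465e-04 s
Step 4: Convert to microseconds (multiply by 1e6).
tau = 928.215 us


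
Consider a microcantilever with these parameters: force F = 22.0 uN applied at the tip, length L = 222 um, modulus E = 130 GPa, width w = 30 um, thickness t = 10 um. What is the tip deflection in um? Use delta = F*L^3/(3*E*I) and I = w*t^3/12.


Step 1: Calculate the second moment of area.
I = w * t^3 / 12 = 30 * 10^3 / 12 = 2500.0 um^4
Step 2: Convert E to consistent units (1 GPa = 1000 uN/um^2).
E = 130 GPa = 130000 uN/um^2
Step 3: Calculate tip deflection.
delta = F * L^3 / (3 * E * I)
delta = 22.0 * 222^3 / (3 * 130000 * 2500.0)
delta = 0.2469 um


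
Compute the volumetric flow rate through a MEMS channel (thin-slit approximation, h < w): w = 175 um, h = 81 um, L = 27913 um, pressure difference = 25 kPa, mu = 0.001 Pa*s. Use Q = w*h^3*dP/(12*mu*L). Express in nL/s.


Step 1: Convert all dimensions to SI (meters).
w = 175e-6 m, h = 81e-6 m, L = 27913e-6 m, dP = 25e3 Pa
Step 2: Q = w * h^3 * dP / (12 * mu * L)
Q = 175e-6 * (81e-6)^3 * 25e3 / (12 * 0.001 * 27913e-6) = 6.94137252e-09 m^3/s
Step 3: Convert Q from m^3/s to nL/s (1 m^3 = 1e12 nL, so multiply by 1e12).
Q = 6941.373 nL/s


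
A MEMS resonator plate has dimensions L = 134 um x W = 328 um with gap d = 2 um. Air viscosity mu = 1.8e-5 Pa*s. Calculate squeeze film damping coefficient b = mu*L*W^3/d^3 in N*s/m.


Step 1: Convert to SI.
L = 134e-6 m, W = 328e-6 m, d = 2e-6 m
Step 2: W^3 = (328e-6)^3 = 3.53e-11 m^3
Step 3: d^3 = (2e-6)^3 = 8.00e-18 m^3
Step 4: b = 1.8e-5 * 134e-6 * 3.53e-11 / 8.00e-18
b = 1.06e-02 N*s/m


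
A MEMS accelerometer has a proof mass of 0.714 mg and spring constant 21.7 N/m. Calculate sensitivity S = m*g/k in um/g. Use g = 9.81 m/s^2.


Step 1: Convert mass: m = 0.714 mg = 7.14e-07 kg
Step 2: S = m * g / k = 7.14e-07 * 9.81 / 21.7
Step 3: S = 3.23e-07 m/g
Step 4: Convert to um/g: S = 0.323 um/g


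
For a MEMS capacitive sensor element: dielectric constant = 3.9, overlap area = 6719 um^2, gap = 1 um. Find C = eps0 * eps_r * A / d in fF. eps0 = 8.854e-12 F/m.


Step 1: Convert area to m^2: A = 6719e-12 m^2
Step 2: Convert gap to m: d = 1e-6 m
Step 3: C = eps0 * eps_r * A / d
C = 8.854e-12 * 3.9 * 6719e-12 / 1e-6
Step 4: Convert to fF (multiply by 1e15).
C = 232.01 fF


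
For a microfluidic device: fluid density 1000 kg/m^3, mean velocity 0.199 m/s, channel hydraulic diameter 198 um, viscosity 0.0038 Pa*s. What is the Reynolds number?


Step 1: Convert Dh to meters: Dh = 198e-6 m
Step 2: Re = rho * v * Dh / mu
Re = 1000 * 0.199 * 198e-6 / 0.0038
Re = 10.369


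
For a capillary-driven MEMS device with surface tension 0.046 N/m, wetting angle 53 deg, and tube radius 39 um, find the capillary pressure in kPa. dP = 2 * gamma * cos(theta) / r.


Step 1: cos(53 deg) = 0.6018
Step 2: Convert r to m: r = 39e-6 m
Step 3: dP = 2 * 0.046 * 0.6018 / 39e-6 = 1419.6 Pa
Step 4: Convert Pa to kPa (divide by 1000).
dP = 1.42 kPa


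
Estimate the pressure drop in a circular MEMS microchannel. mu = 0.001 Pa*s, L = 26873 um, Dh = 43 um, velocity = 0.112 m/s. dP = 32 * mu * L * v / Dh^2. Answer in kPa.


Step 1: Convert to SI: L = 26873e-6 m, Dh = 43e-6 m
Step 2: dP = 32 * 0.001 * 26873e-6 * 0.112 / (43e-6)^2
Step 3: dP = 52089.15 Pa
Step 4: Convert to kPa: dP = 52.09 kPa


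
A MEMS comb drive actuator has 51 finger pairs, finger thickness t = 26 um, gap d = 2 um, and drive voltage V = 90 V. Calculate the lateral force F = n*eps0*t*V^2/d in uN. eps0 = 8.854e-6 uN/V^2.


Step 1: Parameters: n=51, eps0=8.854e-6 uN/V^2, t=26 um, V=90 V, d=2 um
Step 2: V^2 = 8100
Step 3: F = 51 * 8.854e-6 * 26 * 8100 / 2
F = 47.549 uN


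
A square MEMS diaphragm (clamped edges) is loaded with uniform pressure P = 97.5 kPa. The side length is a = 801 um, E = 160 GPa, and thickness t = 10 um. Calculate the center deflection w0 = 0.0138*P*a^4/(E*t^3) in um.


Step 1: Convert pressure to compatible units (E is in GPa, so P in GPa).
P = 97.5 kPa = 97.5e-6 GPa
Step 2: Compute numerator: 0.0138 * P * a^4.
a^4 = 801^4 = 411651843201
numerator = 0.0138 * 97.5e-6 * 411651843201 = 5.538776e+05
Step 3: Compute denominator: E * t^3 = 160 * 10^3 = 160000
Step 4: w0 = numerator / denominator = 5.538776e+05 / 160000 = 3.4617 um


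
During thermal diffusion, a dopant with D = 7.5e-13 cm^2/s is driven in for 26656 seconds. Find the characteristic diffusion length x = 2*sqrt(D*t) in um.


Step 1: Compute D*t = 7.5e-13 * 26656 = 1.9992e-08 cm^2
Step 2: sqrt(D*t) = 1.41393e-04 cm
Step 3: x = 2 * 1.41393e-04 cm = 2.82786e-04 cm
Step 4: Convert to um (1 cm = 1e4 um): x = 2.828 um


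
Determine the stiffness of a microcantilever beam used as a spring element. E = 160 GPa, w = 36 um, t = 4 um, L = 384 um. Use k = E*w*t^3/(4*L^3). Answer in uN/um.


Step 1: Convert E to consistent units (1 GPa = 1000 uN/um^2).
E = 160 GPa = 160000 uN/um^2
Step 2: Compute t^3 = 4^3 = 64
Step 3: Compute L^3 = 384^3 = 56623104
Step 4: k = 160000 * 36 * 64 / (4 * 56623104)
k = 1.6276 uN/um


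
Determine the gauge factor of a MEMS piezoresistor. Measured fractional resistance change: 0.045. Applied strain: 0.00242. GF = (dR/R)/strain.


Step 1: Identify values.
dR/R = 0.045, strain = 0.00242
Step 2: GF = (dR/R) / strain = 0.045 / 0.00242
GF = 18.6


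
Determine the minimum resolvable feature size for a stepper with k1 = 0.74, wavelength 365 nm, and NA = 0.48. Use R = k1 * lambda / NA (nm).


Step 1: Identify values: k1 = 0.74, lambda = 365 nm, NA = 0.48
Step 2: R = k1 * lambda / NA
R = 0.74 * 365 / 0.48
R = 562.7 nm


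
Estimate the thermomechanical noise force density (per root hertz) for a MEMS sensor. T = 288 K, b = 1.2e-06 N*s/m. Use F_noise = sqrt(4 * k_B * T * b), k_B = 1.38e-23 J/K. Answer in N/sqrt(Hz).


Step 1: Compute 4 * k_B * T * b
= 4 * 1.38e-23 * 288 * 1.2e-06
= 1.9077e-26 N^2/Hz
Step 2: F_noise = sqrt(1.9077e-26)
F_noise = 1.38e-13 N/sqrt(Hz)


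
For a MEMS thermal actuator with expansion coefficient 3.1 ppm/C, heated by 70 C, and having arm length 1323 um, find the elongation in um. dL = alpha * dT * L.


Step 1: Convert CTE: alpha = 3.1 ppm/C = 3.1e-6 /C
Step 2: dL = 3.1e-6 * 70 * 1323
dL = 0.2871 um


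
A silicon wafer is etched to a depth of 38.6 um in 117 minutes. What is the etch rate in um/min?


Step 1: Etch rate = depth / time
Step 2: rate = 38.6 / 117
rate = 0.33 um/min


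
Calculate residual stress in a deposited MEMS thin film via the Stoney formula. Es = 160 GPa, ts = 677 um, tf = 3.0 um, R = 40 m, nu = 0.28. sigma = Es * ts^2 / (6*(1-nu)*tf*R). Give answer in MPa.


Step 1: Compute numerator: Es * ts^2 = 160 * 677^2 = 73332640 (GPa*um^2)
Step 2: Compute denominator (R in um): 6*(1-nu)*tf*R = 6*0.72*3.0*40e6 = 518400000.0 (um^2)
Step 3: sigma (GPa) = 73332640 / 518400000.0 = 1.4146e-01 GPa
Step 4: Convert to MPa (x1000): sigma = 141.5 MPa


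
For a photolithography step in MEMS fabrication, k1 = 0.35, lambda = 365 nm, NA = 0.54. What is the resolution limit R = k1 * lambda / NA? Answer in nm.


Step 1: Identify values: k1 = 0.35, lambda = 365 nm, NA = 0.54
Step 2: R = k1 * lambda / NA
R = 0.35 * 365 / 0.54
R = 236.6 nm


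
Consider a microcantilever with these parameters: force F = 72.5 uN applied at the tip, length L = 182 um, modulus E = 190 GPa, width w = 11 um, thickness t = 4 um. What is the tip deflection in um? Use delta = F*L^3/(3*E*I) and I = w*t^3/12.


Step 1: Calculate the second moment of area.
I = w * t^3 / 12 = 11 * 4^3 / 12 = 58.6667 um^4
Step 2: Convert E to consistent units (1 GPa = 1000 uN/um^2).
E = 190 GPa = 190000 uN/um^2
Step 3: Calculate tip deflection.
delta = F * L^3 / (3 * E * I)
delta = 72.5 * 182^3 / (3 * 190000 * 58.6667)
delta = 13.0703 um


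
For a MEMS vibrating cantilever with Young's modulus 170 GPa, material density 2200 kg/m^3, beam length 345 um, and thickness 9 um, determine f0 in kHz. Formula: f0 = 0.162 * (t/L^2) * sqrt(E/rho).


Step 1: Convert units to SI.
t_SI = 9e-6 m, L_SI = 345e-6 m
Step 2: Calculate sqrt(E/rho).
sqrt(170e9 / 2200) = 8790.49 m/s
Step 3: Compute f0.
f0 = 0.162 * 9e-6 / (345e-6)^2 * 8790.49 = 107679.3 Hz = 107.68 kHz


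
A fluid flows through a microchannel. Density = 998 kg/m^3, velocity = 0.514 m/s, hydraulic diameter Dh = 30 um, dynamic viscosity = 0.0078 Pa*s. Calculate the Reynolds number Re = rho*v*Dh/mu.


Step 1: Convert Dh to meters: Dh = 30e-6 m
Step 2: Re = rho * v * Dh / mu
Re = 998 * 0.514 * 30e-6 / 0.0078
Re = 1.973


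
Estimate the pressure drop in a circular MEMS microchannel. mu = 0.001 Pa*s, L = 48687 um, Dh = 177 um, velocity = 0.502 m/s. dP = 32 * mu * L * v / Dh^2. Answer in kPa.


Step 1: Convert to SI: L = 48687e-6 m, Dh = 177e-6 m
Step 2: dP = 32 * 0.001 * 48687e-6 * 0.502 / (177e-6)^2
Step 3: dP = 24964.35 Pa
Step 4: Convert to kPa: dP = 24.96 kPa


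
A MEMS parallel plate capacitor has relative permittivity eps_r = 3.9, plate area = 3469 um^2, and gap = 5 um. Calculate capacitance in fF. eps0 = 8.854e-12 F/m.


Step 1: Convert area to m^2: A = 3469e-12 m^2
Step 2: Convert gap to m: d = 5e-6 m
Step 3: C = eps0 * eps_r * A / d
C = 8.854e-12 * 3.9 * 3469e-12 / 5e-6
Step 4: Convert to fF (multiply by 1e15).
C = 23.96 fF


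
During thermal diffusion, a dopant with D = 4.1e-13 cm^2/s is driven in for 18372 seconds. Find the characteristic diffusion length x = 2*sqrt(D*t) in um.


Step 1: Compute D*t = 4.1e-13 * 18372 = 7.53252e-09 cm^2
Step 2: sqrt(D*t) = 8.67901e-05 cm
Step 3: x = 2 * 8.67901e-05 cm = 1.735802e-04 cm
Step 4: Convert to um (1 cm = 1e4 um): x = 1.736 um


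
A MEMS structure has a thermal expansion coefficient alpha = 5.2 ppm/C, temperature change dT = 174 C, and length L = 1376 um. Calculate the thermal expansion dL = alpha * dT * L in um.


Step 1: Convert CTE: alpha = 5.2 ppm/C = 5.2e-6 /C
Step 2: dL = 5.2e-6 * 174 * 1376
dL = 1.245 um


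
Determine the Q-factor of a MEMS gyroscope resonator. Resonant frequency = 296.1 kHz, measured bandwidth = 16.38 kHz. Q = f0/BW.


Step 1: Q = f0 / bandwidth
Step 2: Q = 296.1 / 16.38
Q = 18.1


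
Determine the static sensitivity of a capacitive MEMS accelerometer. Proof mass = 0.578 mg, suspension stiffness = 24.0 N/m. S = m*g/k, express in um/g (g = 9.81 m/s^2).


Step 1: Convert mass: m = 0.578 mg = 5.78e-07 kg
Step 2: S = m * g / k = 5.78e-07 * 9.81 / 24.0
Step 3: S = 2.36e-07 m/g
Step 4: Convert to um/g: S = 0.236 um/g


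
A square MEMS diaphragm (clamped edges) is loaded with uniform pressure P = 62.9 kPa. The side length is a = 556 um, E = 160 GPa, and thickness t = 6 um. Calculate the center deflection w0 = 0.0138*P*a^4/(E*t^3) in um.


Step 1: Convert pressure to compatible units (E is in GPa, so P in GPa).
P = 62.9 kPa = 62.9e-6 GPa
Step 2: Compute numerator: 0.0138 * P * a^4.
a^4 = 556^4 = 95565066496
numerator = 0.0138 * 62.9e-6 * 95565066496 = 8.295239e+04
Step 3: Compute denominator: E * t^3 = 160 * 6^3 = 34560
Step 4: w0 = numerator / denominator = 8.295239e+04 / 34560 = 2.4002 um


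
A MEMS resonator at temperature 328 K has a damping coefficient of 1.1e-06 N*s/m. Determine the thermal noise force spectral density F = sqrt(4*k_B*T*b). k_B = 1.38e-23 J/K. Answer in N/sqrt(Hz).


Step 1: Compute 4 * k_B * T * b
= 4 * 1.38e-23 * 328 * 1.1e-06
= 1.9916e-26 N^2/Hz
Step 2: F_noise = sqrt(1.9916e-26)
F_noise = 1.41e-13 N/sqrt(Hz)
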